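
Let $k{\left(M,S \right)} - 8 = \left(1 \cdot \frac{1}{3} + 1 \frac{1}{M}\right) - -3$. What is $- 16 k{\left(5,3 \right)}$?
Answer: $- \frac{2768}{15} \approx -184.53$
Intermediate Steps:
$k{\left(M,S \right)} = \frac{34}{3} + \frac{1}{M}$ ($k{\left(M,S \right)} = 8 + \left(\left(1 \cdot \frac{1}{3} + 1 \frac{1}{M}\right) - -3\right) = 8 + \left(\left(1 \cdot \frac{1}{3} + \frac{1}{M}\right) + 3\right) = 8 + \left(\left(\frac{1}{3} + \frac{1}{M}\right) + 3\right) = 8 + \left(\frac{10}{3} + \frac{1}{M}\right) = \frac{34}{3} + \frac{1}{M}$)
$- 16 k{\left(5,3 \right)} = - 16 \left(\frac{34}{3} + \frac{1}{5}\right) = \left(-16\right) \frac{173}{15} = - \frac{2768}{15}$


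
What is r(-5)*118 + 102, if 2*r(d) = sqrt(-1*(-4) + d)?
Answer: 102 + 59*I ≈ 102.0 + 59.0*I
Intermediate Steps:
r(d) = sqrt(4 + d)/2 (r(d) = sqrt(-1*(-4) + d)/2 = sqrt(4 + d)/2)
r(-5)*118 + 102 = (sqrt(4 - 5)/2)*118 + 102 = (sqrt(-1)/2)*118 + 102 = (I/2)*118 + 102 = 59*I + 102 = 102 + 59*I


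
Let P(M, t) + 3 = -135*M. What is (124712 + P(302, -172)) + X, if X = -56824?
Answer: 27115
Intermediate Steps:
P(M, t) = -3 - 135*M
(124712 + P(302, -172)) + X = (124712 + (-3 - 135*302)) - 56824 = (124712 + (-3 - 40770)) - 56824 = (124712 - 40773) - 56824 = 83939 - 56824 = 27115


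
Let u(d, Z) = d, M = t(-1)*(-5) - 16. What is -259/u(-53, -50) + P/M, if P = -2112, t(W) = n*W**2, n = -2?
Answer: 18915/53 ≈ 356.89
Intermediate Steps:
t(W) = -2*W**2
M = -6 (M = -2*(-1)**2*(-5) - 16 = -2*1*(-5) - 16 = -2*(-5) - 16 = 10 - 16 = -6)
-259/u(-53, -50) + P/M = -259/(-53) - 2112/(-6) = -259*(-1/53) - 2112*(-1/6) = 259/53 + 352 = 18915/53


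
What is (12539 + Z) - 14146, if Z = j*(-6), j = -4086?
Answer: 22909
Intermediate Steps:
Z = 24516 (Z = -4086*(-6) = 24516)
(12539 + Z) - 14146 = (12539 + 24516) - 14146 = 37055 - 14146 = 22909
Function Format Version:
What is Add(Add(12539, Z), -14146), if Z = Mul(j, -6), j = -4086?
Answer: 22909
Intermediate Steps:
Z = 24516 (Z = Mul(-4086, -6) = 24516)
Add(Add(12539, Z), -14146) = Add(Add(12539, 24516), -14146) = Add(37055, -14146) = 22909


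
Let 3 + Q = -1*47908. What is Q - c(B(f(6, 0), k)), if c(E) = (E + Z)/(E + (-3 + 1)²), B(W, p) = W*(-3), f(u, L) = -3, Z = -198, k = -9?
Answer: -622654/13 ≈ -47896.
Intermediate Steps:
Q = -47911 (Q = -3 - 1*47908 = -3 - 47908 = -47911)
B(W, p) = -3*W
c(E) = (-198 + E)/(4 + E) (c(E) = (E - 198)/(E + (-3 + 1)²) = (-198 + E)/(E + (-2)²) = (-198 + E)/(E + 4) = (-198 + E)/(4 + E))
Q - c(B(f(6, 0), k)) = -47911 - (-198 - 3*(-3))/(4 - 3*(-3)) = -47911 - (-198 + 9)/(4 + 9) = -47911 - (-189)/13 = -47911 - 1*(-189/13) = -47911 + 189/13 = -622654/13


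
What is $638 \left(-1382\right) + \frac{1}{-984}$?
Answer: $- \frac{867608545}{984} \approx -8.8172 \cdot 10^{5}$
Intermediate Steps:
$638 \left(-1382\right) + \frac{1}{-984} = -881716 - \frac{1}{984} = - \frac{867608545}{984}$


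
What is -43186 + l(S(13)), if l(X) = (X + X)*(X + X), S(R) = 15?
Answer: -42286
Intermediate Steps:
l(X) = 4*X² (l(X) = (2*X)*(2*X) = 4*X²)
-43186 + l(S(13)) = -43186 + 4*15² = -43186 + 4*225 = -43186 + 900 = -42286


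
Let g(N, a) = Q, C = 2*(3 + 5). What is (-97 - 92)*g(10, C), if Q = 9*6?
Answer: -10206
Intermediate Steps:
Q = 54
C = 16 (C = 2*8 = 16)
g(N, a) = 54
(-97 - 92)*g(10, C) = (-97 - 92)*54 = -189*54 = -10206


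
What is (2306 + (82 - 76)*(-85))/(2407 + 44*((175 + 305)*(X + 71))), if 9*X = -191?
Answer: 5388/3161141 ≈ 0.0017044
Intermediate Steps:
X = -191/9 (X = (⅑)*(-191) = -191/9 ≈ -21.222)
(2306 + (82 - 76)*(-85))/(2407 + 44*((175 + 305)*(X + 71))) = (2306 + (82 - 76)*(-85))/(2407 + 44*((175 + 305)*(-191/9 + 71))) = (2306 + 6*(-85))/(2407 + 44*(480*(448/9))) = (2306 - 510)/(2407 + 44*(71680/3)) = 1796/(2407 + 3153920/3) = 1796/(3161141/3) = 1796*(3/3161141) = 5388/3161141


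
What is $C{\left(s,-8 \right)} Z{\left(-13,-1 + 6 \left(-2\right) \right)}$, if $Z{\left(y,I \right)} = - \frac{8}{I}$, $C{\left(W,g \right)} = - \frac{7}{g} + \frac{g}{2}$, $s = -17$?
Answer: $- \frac{25}{13} \approx -1.9231$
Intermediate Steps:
$C{\left(W,g \right)} = \frac{g}{2} - \frac{7}{g}$ ($C{\left(W,g \right)} = - \frac{7}{g} + g \frac{1}{2} = - \frac{7}{g} + \frac{g}{2} = \frac{g}{2} - \frac{7}{g}$)
$C{\left(s,-8 \right)} Z{\left(-13,-1 + 6 \left(-2\right) \right)} = \left(\frac{1}{2} \left(-8\right) - \frac{7}{-8}\right) \left(- \frac{8}{-1 + 6 \left(-2\right)}\right) = \left(-4 - - \frac{7}{8}\right) \left(- \frac{8}{-1 - 12}\right) = \left(-4 + \frac{7}{8}\right) \left(- \frac{8}{-13}\right) = - \frac{25 \left(\left(-8\right) \left(- \frac{1}{13}\right)\right)}{8} = \left(- \frac{25}{8}\right) \frac{8}{13} = - \frac{25}{13}$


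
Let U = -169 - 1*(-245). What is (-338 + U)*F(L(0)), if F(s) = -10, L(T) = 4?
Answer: 2620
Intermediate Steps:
U = 76 (U = -169 + 245 = 76)
(-338 + U)*F(L(0)) = (-338 + 76)*(-10) = -262*(-10) = 2620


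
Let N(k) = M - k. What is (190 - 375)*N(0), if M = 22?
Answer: -4070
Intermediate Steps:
N(k) = 22 - k
(190 - 375)*N(0) = (190 - 375)*(22 - 1*0) = -185*(22 + 0) = -185*22 = -4070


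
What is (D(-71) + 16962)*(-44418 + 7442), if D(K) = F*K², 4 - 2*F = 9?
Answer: -161196872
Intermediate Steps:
F = -5/2 (F = 2 - ½*9 = 2 - 9/2 = -5/2 ≈ -2.5000)
D(K) = -5*K²/2
(D(-71) + 16962)*(-44418 + 7442) = (-5/2*(-71)² + 16962)*(-44418 + 7442) = (-5/2*5041 + 16962)*(-36976) = (-25205/2 + 16962)*(-36976) = (8719/2)*(-36976) = -161196872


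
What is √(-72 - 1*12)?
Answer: 2*I*√21 ≈ 9.1651*I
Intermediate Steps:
√(-72 - 1*12) = √(-72 - 12) = √(-84) = 2*I*√21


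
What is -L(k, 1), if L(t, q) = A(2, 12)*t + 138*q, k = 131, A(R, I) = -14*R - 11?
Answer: 4971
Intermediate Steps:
A(R, I) = -11 - 14*R
L(t, q) = -39*t + 138*q (L(t, q) = (-11 - 14*2)*t + 138*q = (-11 - 28)*t + 138*q = -39*t + 138*q)
-L(k, 1) = -(-39*131 + 138*1) = -(-5109 + 138) = -1*(-4971) = 4971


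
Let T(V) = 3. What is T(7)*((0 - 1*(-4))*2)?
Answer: 24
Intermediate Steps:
T(7)*((0 - 1*(-4))*2) = 3*((0 - 1*(-4))*2) = 3*((0 + 4)*2) = 3*(4*2) = 3*8 = 24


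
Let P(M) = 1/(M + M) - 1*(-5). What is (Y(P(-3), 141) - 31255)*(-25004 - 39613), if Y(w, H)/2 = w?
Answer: 2018979704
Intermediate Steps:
P(M) = 5 + 1/(2*M) (P(M) = 1/(2*M) + 5 = 5 + 1/(2*M))
Y(w, H) = 2*w
(Y(P(-3), 141) - 31255)*(-25004 - 39613) = (2*(5 + (½)/(-3)) - 31255)*(-25004 - 39613) = (2*(5 + (½)*(-⅓)) - 31255)*(-64617) = (2*(5 - ⅙) - 31255)*(-64617) = (2*(29/6) - 31255)*(-64617) = (29/3 - 31255)*(-64617) = -93736/3*(-64617) = 2018979704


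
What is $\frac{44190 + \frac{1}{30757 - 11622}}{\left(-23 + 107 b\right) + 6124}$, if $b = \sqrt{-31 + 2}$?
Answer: $\frac{5158857046751}{718600037970} - \frac{90476594657 i \sqrt{29}}{718600037970} \approx 7.179 - 0.67803 i$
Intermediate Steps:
$b = i \sqrt{29}$ ($b = \sqrt{-29} = i \sqrt{29} \approx 5.3852 i$)
$\frac{44190 + \frac{1}{30757 - 11622}}{\left(-23 + 107 b\right) + 6124} = \frac{44190 + \frac{1}{30757 - 11622}}{\left(-23 + 107 i \sqrt{29}\right) + 6124} = \frac{44190 + \frac{1}{19135}}{\left(-23 + 107 i \sqrt{29}\right) + 6124} = \frac{44190 + \frac{1}{19135}}{6101 + 107 i \sqrt{29}} = \frac{845575651}{19135 \left(6101 + 107 i \sqrt{29}\right)}$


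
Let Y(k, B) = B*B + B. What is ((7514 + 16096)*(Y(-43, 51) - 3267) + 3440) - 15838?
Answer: -14532548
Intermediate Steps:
Y(k, B) = B + B² (Y(k, B) = B² + B = B + B²)
((7514 + 16096)*(Y(-43, 51) - 3267) + 3440) - 15838 = ((7514 + 16096)*(51*(1 + 51) - 3267) + 3440) - 15838 = (23610*(51*52 - 3267) + 3440) - 15838 = (23610*(2652 - 3267) + 3440) - 15838 = (23610*(-615) + 3440) - 15838 = (-14520150 + 3440) - 15838 = -14516710 - 15838 = -14532548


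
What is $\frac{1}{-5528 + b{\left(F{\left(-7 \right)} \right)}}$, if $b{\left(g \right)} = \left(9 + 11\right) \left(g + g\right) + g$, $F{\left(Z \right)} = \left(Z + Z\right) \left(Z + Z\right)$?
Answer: $\frac{1}{2508} \approx 0.00039872$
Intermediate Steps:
$F{\left(Z \right)} = 4 Z^{2}$ ($F{\left(Z \right)} = 2 Z 2 Z = 4 Z^{2}$)
$b{\left(g \right)} = 41 g$ ($b{\left(g \right)} = 20 \cdot 2 g + g = 40 g + g = 41 g$)
$\frac{1}{-5528 + b{\left(F{\left(-7 \right)} \right)}} = \frac{1}{-5528 + 41 \cdot 4 \left(-7\right)^{2}} = \frac{1}{-5528 + 41 \cdot 4 \cdot 49} = \frac{1}{-5528 + 41 \cdot 196} = \frac{1}{-5528 + 8036} = \frac{1}{2508}$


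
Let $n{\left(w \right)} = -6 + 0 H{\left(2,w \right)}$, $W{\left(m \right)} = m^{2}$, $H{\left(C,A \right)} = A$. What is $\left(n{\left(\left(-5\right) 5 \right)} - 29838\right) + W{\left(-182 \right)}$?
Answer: $3280$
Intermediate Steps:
$n{\left(w \right)} = -6$ ($n{\left(w \right)} = -6 + 0 w = -6 + 0 = -6$)
$\left(n{\left(\left(-5\right) 5 \right)} - 29838\right) + W{\left(-182 \right)} = \left(-6 - 29838\right) + \left(-182\right)^{2} = -29844 + 33124 = 3280$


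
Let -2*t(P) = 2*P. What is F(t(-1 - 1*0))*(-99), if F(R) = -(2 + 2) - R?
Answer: 495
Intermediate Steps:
t(P) = -P
F(R) = -4 - R (F(R) = -1*4 - R = -4 - R)
F(t(-1 - 1*0))*(-99) = (-4 - (-1)*(-1 - 1*0))*(-99) = (-4 - (-1)*(-1 + 0))*(-99) = (-4 - (-1)*(-1))*(-99) = (-4 - 1*1)*(-99) = (-4 - 1)*(-99) = -5*(-99) = 495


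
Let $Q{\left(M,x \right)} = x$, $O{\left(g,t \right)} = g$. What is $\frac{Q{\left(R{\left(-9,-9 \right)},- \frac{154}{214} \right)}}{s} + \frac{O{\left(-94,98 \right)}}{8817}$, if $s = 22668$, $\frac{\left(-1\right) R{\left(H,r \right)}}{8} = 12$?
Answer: $- \frac{76224551}{7128473964} \approx -0.010693$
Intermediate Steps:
$R{\left(H,r \right)} = -96$ ($R{\left(H,r \right)} = \left(-8\right) 12 = -96$)
$\frac{Q{\left(R{\left(-9,-9 \right)},- \frac{154}{214} \right)}}{s} + \frac{O{\left(-94,98 \right)}}{8817} = \frac{\left(-154\right) \frac{1}{214}}{22668} - \frac{94}{8817} = \left(-154\right) \frac{1}{214} \cdot \frac{1}{22668} - \frac{94}{8817} = \left(- \frac{77}{107}\right) \frac{1}{22668} - \frac{94}{8817} = - \frac{77}{2425476} - \frac{94}{8817} = - \frac{76224551}{7128473964}$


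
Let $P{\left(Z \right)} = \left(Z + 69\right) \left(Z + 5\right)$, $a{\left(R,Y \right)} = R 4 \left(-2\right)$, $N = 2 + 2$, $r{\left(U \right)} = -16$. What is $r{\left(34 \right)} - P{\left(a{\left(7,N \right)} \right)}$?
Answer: $647$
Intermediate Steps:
$N = 4$
$a{\left(R,Y \right)} = - 8 R$ ($a{\left(R,Y \right)} = 4 R \left(-2\right) = - 8 R$)
$P{\left(Z \right)} = \left(5 + Z\right) \left(69 + Z\right)$ ($P{\left(Z \right)} = \left(69 + Z\right) \left(5 + Z\right) = \left(5 + Z\right) \left(69 + Z\right)$)
$r{\left(34 \right)} - P{\left(a{\left(7,N \right)} \right)} = -16 - \left(345 + \left(\left(-8\right) 7\right)^{2} + 74 \left(\left(-8\right) 7\right)\right) = -16 - \left(345 + \left(-56\right)^{2} + 74 \left(-56\right)\right) = -16 - \left(345 + 3136 - 4144\right) = -16 - -663 = -16 + 663 = 647$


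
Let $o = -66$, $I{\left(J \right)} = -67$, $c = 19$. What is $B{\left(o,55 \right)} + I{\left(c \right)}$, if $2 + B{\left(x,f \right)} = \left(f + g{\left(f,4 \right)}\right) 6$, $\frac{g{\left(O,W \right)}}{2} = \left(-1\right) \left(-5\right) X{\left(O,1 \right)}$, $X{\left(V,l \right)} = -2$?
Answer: $141$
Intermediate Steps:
$g{\left(O,W \right)} = -20$ ($g{\left(O,W \right)} = 2 \left(-1\right) \left(-5\right) \left(-2\right) = 2 \cdot 5 \left(-2\right) = 2 \left(-10\right) = -20$)
$B{\left(x,f \right)} = -122 + 6 f$ ($B{\left(x,f \right)} = -2 + \left(f - 20\right) 6 = -2 + \left(-20 + f\right) 6 = -2 + \left(-120 + 6 f\right) = -122 + 6 f$)
$B{\left(o,55 \right)} + I{\left(c \right)} = \left(-122 + 6 \cdot 55\right) - 67 = \left(-122 + 330\right) - 67 = 208 - 67 = 141$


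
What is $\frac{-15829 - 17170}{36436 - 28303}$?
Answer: $- \frac{32999}{8133} \approx -4.0574$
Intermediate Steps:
$\frac{-15829 - 17170}{36436 - 28303} = - \frac{32999}{8133}$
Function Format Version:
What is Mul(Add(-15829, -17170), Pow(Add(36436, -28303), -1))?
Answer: Rational(-32999, 8133) ≈ -4.0574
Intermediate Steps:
Mul(Add(-15829, -17170), Pow(Add(36436, -28303), -1)) = Mul(-32999, Pow(8133, -1)) = Mul(-32999, Rational(1, 8133)) = Rational(-32999, 8133)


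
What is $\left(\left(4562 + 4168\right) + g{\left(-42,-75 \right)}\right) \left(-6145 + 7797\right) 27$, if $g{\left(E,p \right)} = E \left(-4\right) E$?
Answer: $74667096$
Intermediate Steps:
$g{\left(E,p \right)} = - 4 E^{2}$ ($g{\left(E,p \right)} = - 4 E E = - 4 E^{2}$)
$\left(\left(4562 + 4168\right) + g{\left(-42,-75 \right)}\right) \left(-6145 + 7797\right) 27 = \left(\left(4562 + 4168\right) - 4 \left(-42\right)^{2}\right) \left(-6145 + 7797\right) 27 = \left(8730 - 7056\right) 1652 \cdot 27 = 1674 \cdot 1652 \cdot 27 = 2765448 \cdot 27 = 74667096$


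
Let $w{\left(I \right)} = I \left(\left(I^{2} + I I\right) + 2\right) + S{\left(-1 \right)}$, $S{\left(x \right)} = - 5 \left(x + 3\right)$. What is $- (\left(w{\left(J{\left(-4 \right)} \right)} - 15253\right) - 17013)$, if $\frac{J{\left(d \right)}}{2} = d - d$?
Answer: $32276$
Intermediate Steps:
$J{\left(d \right)} = 0$ ($J{\left(d \right)} = 2 \left(d - d\right) = 2 \cdot 0 = 0$)
$S{\left(x \right)} = -15 - 5 x$ ($S{\left(x \right)} = - 5 \left(3 + x\right) = -15 - 5 x$)
$w{\left(I \right)} = -10 + I \left(2 + 2 I^{2}\right)$ ($w{\left(I \right)} = I \left(\left(I^{2} + I I\right) + 2\right) - 10 = I \left(\left(I^{2} + I^{2}\right) + 2\right) + \left(-15 + 5\right) = I \left(2 I^{2} + 2\right) - 10 = I \left(2 + 2 I^{2}\right) - 10 = -10 + I \left(2 + 2 I^{2}\right)$)
$- (\left(w{\left(J{\left(-4 \right)} \right)} - 15253\right) - 17013) = - (\left(\left(-10 + 2 \cdot 0 + 2 \cdot 0^{3}\right) - 15253\right) - 17013) = - (\left(\left(-10 + 0 + 2 \cdot 0\right) - 15253\right) - 17013) = - (\left(\left(-10 + 0 + 0\right) - 15253\right) - 17013) = - (\left(-10 - 15253\right) - 17013) = - (-15263 - 17013) = \left(-1\right) \left(-32276\right) = 32276$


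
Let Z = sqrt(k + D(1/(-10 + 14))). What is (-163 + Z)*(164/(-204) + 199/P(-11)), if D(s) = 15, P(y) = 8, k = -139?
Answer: -1600823/408 + 9821*I*sqrt(31)/204 ≈ -3923.6 + 268.04*I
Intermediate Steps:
Z = 2*I*sqrt(31) (Z = sqrt(-139 + 15) = sqrt(-124) = 2*I*sqrt(31) ≈ 11.136*I)
(-163 + Z)*(164/(-204) + 199/P(-11)) = (-163 + 2*I*sqrt(31))*(164/(-204) + 199/8) = (-163 + 2*I*sqrt(31))*(164*(-1/204) + 199*(1/8)) = (-163 + 2*I*sqrt(31))*(-41/51 + 199/8) = (-163 + 2*I*sqrt(31))*(9821/408) = -1600823/408 + 9821*I*sqrt(31)/204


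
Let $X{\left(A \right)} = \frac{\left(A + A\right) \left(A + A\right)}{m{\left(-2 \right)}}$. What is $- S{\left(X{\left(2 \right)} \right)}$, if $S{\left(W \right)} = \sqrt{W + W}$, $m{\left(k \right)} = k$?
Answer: $- 4 i \approx - 4.0 i$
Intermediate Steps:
$X{\left(A \right)} = - 2 A^{2}$ ($X{\left(A \right)} = \frac{\left(A + A\right) \left(A + A\right)}{-2} = 2 A 2 A \left(- \frac{1}{2}\right) = 4 A^{2} \left(- \frac{1}{2}\right) = - 2 A^{2}$)
$S{\left(W \right)} = \sqrt{2} \sqrt{W}$ ($S{\left(W \right)} = \sqrt{2 W} = \sqrt{2} \sqrt{W}$)
$- S{\left(X{\left(2 \right)} \right)} = - \sqrt{2} \sqrt{- 2 \cdot 2^{2}} = - \sqrt{2} \sqrt{\left(-2\right) 4} = - \sqrt{2} \sqrt{-8} = - \sqrt{2} \cdot 2 i \sqrt{2} = - 4 i$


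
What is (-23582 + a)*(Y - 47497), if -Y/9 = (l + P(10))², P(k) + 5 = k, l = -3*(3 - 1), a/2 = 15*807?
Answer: -29833768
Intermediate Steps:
a = 24210 (a = 2*(15*807) = 2*12105 = 24210)
l = -6 (l = -3*2 = -6)
P(k) = -5 + k
Y = -9 (Y = -9*(-6 + (-5 + 10))² = -9*(-6 + 5)² = -9*(-1)² = -9*1 = -9)
(-23582 + a)*(Y - 47497) = (-23582 + 24210)*(-9 - 47497) = 628*(-47506) = -29833768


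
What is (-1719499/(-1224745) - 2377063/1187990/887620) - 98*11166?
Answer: -282643288256109677743147/258294723863126200 ≈ -1.0943e+6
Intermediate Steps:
(-1719499/(-1224745) - 2377063/1187990/887620) - 98*11166 = (-1719499*(-1/1224745) - 2377063*1/1187990*(1/887620)) - 1*1094268 = (1719499/1224745 - 2377063/1187990*1/887620) - 1094268 = (1719499/1224745 - 2377063/1054483683800) - 1094268 = 362636145702878453/258294723863126200 - 1094268 = -282643288256109677743147/258294723863126200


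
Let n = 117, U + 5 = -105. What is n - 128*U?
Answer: 14197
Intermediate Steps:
U = -110 (U = -5 - 105 = -110)
n - 128*U = 117 - 128*(-110) = 117 + 14080 = 14197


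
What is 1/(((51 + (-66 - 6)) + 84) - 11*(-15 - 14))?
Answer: 1/382 ≈ 0.0026178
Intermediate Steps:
1/(((51 + (-66 - 6)) + 84) - 11*(-15 - 14)) = 1/(((51 - 72) + 84) - 11*(-29)) = 1/((-21 + 84) + 319) = 1/(63 + 319) = 1/382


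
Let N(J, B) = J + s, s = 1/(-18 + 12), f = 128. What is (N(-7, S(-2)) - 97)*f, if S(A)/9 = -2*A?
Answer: -40000/3 ≈ -13333.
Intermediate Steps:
S(A) = -18*A (S(A) = 9*(-2*A) = -18*A)
s = -⅙ (s = 1/(-6) = -⅙ ≈ -0.16667)
N(J, B) = -⅙ + J (N(J, B) = J - ⅙ = -⅙ + J)
(N(-7, S(-2)) - 97)*f = ((-⅙ - 7) - 97)*128 = (-43/6 - 97)*128 = -625/6*128 = -40000/3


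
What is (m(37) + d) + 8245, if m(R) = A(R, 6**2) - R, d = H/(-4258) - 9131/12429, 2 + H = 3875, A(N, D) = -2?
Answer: 434196511177/52922682 ≈ 8204.4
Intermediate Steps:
H = 3873 (H = -2 + 3875 = 3873)
d = -87017315/52922682 (d = 3873/(-4258) - 9131/12429 = 3873*(-1/4258) - 9131*1/12429 = -3873/4258 - 9131/12429 = -87017315/52922682 ≈ -1.6442)
m(R) = -2 - R
(m(37) + d) + 8245 = ((-2 - 1*37) - 87017315/52922682) + 8245 = ((-2 - 37) - 87017315/52922682) + 8245 = (-39 - 87017315/52922682) + 8245 = -2151001913/52922682 + 8245 = 434196511177/52922682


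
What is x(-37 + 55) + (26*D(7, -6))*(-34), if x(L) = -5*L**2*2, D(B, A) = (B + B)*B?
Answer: -89872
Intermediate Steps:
D(B, A) = 2*B**2 (D(B, A) = (2*B)*B = 2*B**2)
x(L) = -10*L**2 (x(L) = -5*L**2*2 = -10*L**2)
x(-37 + 55) + (26*D(7, -6))*(-34) = -10*(-37 + 55)**2 + (26*(2*7**2))*(-34) = -10*18**2 + (26*(2*49))*(-34) = -10*324 + (26*98)*(-34) = -3240 + 2548*(-34) = -3240 - 86632 = -89872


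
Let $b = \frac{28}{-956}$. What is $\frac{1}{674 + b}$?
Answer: $\frac{239}{161079} \approx 0.0014837$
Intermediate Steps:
$b = - \frac{7}{239}$ ($b = 28 \left(- \frac{1}{956}\right) = - \frac{7}{239} \approx -0.029289$)
$\frac{1}{674 + b} = \frac{1}{674 - \frac{7}{239}} = \frac{1}{\frac{161079}{239}} = \frac{239}{161079}$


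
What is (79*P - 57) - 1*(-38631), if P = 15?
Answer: 39759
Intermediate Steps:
(79*P - 57) - 1*(-38631) = (79*15 - 57) - 1*(-38631) = (1185 - 57) + 38631 = 1128 + 38631 = 39759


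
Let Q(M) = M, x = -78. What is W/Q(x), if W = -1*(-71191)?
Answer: -71191/78 ≈ -912.71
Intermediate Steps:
W = 71191
W/Q(x) = 71191/(-78) = 71191*(-1/78) = -71191/78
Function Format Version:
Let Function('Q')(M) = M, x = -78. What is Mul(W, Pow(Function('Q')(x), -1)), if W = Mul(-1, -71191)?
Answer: Rational(-71191, 78) ≈ -912.71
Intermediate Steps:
W = 71191
Mul(W, Pow(Function('Q')(x), -1)) = Mul(71191, Pow(-78, -1)) = Mul(71191, Rational(-1, 78)) = Rational(-71191, 78)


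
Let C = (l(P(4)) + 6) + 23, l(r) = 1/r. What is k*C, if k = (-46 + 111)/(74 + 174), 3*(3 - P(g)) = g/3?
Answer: 10985/1426 ≈ 7.7034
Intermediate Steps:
P(g) = 3 - g/9 (P(g) = 3 - g/(3*3) = 3 - g/9)
k = 65/248 ≈ 0.26210
C = 676/23 (C = (1/(3 - ⅑*4) + 6) + 23 = (1/(3 - 4/9) + 6) + 23 = (1/(23/9) + 6) + 23 = (9/23 + 6) + 23 = 147/23 + 23 = 676/23 ≈ 29.391)
k*C = (65/248)*(676/23) = 10985/1426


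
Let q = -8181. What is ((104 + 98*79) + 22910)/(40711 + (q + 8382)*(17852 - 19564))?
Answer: -30756/303401 ≈ -0.10137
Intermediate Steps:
((104 + 98*79) + 22910)/(40711 + (q + 8382)*(17852 - 19564)) = ((104 + 98*79) + 22910)/(40711 + (-8181 + 8382)*(17852 - 19564)) = ((104 + 7742) + 22910)/(40711 + 201*(-1712)) = (7846 + 22910)/(40711 - 344112) = 30756/(-303401) = 30756*(-1/303401) = -30756/303401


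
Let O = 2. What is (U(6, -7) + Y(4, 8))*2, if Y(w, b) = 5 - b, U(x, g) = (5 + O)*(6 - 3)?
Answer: 36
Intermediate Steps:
U(x, g) = 21 (U(x, g) = (5 + 2)*(6 - 3) = 7*3 = 21)
(U(6, -7) + Y(4, 8))*2 = (21 + (5 - 1*8))*2 = (21 + (5 - 8))*2 = (21 - 3)*2 = 18*2 = 36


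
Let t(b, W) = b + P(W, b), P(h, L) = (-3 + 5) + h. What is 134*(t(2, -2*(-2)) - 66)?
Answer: -7772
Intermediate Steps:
P(h, L) = 2 + h
t(b, W) = 2 + W + b (t(b, W) = b + (2 + W) = 2 + W + b)
134*(t(2, -2*(-2)) - 66) = 134*((2 - 2*(-2) + 2) - 66) = 134*((2 + 4 + 2) - 66) = 134*(8 - 66) = 134*(-58) = -7772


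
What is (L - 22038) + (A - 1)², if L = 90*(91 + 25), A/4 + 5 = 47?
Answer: 16291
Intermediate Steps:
A = 168 (A = -20 + 4*47 = -20 + 188 = 168)
L = 10440 (L = 90*116 = 10440)
(L - 22038) + (A - 1)² = (10440 - 22038) + (168 - 1)² = -11598 + 167² = -11598 + 27889 = 16291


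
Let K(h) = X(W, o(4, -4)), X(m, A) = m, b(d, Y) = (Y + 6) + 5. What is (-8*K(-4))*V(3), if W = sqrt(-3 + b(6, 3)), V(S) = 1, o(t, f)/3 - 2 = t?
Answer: -8*sqrt(11) ≈ -26.533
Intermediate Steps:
o(t, f) = 6 + 3*t
b(d, Y) = 11 + Y (b(d, Y) = (6 + Y) + 5 = 11 + Y)
W = sqrt(11) (W = sqrt(-3 + (11 + 3)) = sqrt(-3 + 14) = sqrt(11) ≈ 3.3166)
K(h) = sqrt(11)
(-8*K(-4))*V(3) = -8*sqrt(11)*1 = -8*sqrt(11)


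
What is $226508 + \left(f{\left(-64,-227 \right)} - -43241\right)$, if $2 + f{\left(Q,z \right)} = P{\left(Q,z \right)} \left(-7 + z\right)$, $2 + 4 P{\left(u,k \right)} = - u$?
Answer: $266120$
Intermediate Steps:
$P{\left(u,k \right)} = - \frac{1}{2} - \frac{u}{4}$ ($P{\left(u,k \right)} = - \frac{1}{2} + \frac{\left(-1\right) u}{4} = - \frac{1}{2} - \frac{u}{4}$)
$f{\left(Q,z \right)} = -2 + \left(-7 + z\right) \left(- \frac{1}{2} - \frac{Q}{4}\right)$ ($f{\left(Q,z \right)} = -2 + \left(- \frac{1}{2} - \frac{Q}{4}\right) \left(-7 + z\right) = -2 + \left(-7 + z\right) \left(- \frac{1}{2} - \frac{Q}{4}\right)$)
$226508 + \left(f{\left(-64,-227 \right)} - -43241\right) = 226508 + \left(\left(\frac{3}{2} + \frac{7}{4} \left(-64\right) - - \frac{227 \left(2 - 64\right)}{4}\right) - -43241\right) = 226508 + \left(\left(\frac{3}{2} - 112 - \left(- \frac{227}{4}\right) \left(-62\right)\right) + 43241\right) = 226508 + \left(\left(\frac{3}{2} - 112 - \frac{7037}{2}\right) + 43241\right) = 226508 + \left(-3629 + 43241\right) = 226508 + 39612 = 266120$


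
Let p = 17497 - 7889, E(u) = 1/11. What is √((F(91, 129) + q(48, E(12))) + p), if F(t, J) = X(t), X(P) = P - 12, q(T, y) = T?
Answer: √9735 ≈ 98.666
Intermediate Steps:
E(u) = 1/11
X(P) = -12 + P
F(t, J) = -12 + t
p = 9608
√((F(91, 129) + q(48, E(12))) + p) = √(((-12 + 91) + 48) + 9608) = √((79 + 48) + 9608) = √(127 + 9608) = √9735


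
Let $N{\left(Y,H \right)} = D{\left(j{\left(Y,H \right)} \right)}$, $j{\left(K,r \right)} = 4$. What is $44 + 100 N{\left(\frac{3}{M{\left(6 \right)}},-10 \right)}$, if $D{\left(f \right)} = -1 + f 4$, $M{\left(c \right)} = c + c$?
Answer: $1544$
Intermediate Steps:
$M{\left(c \right)} = 2 c$
$D{\left(f \right)} = -1 + 4 f$
$N{\left(Y,H \right)} = 15$ ($N{\left(Y,H \right)} = -1 + 4 \cdot 4 = -1 + 16 = 15$)
$44 + 100 N{\left(\frac{3}{M{\left(6 \right)}},-10 \right)} = 44 + 100 \cdot 15 = 44 + 1500 = 1544$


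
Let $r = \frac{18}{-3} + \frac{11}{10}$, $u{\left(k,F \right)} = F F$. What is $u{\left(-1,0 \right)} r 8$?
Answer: $0$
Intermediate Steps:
$u{\left(k,F \right)} = F^{2}$
$r = - \frac{49}{10}$ ($r = 18 \left(- \frac{1}{3}\right) + 11 \cdot \frac{1}{10} = -6 + \frac{11}{10} = - \frac{49}{10} \approx -4.9$)
$u{\left(-1,0 \right)} r 8 = 0^{2} \left(- \frac{49}{10}\right) 8 = 0 \left(- \frac{49}{10}\right) 8 = 0 \cdot 8 = 0$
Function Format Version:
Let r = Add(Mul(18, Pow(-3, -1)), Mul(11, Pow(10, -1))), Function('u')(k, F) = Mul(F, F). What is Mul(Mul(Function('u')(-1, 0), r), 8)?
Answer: 0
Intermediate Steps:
Function('u')(k, F) = Pow(F, 2)
r = Rational(-49, 10) (r = Add(Mul(18, Rational(-1, 3)), Mul(11, Rational(1, 10))) = Add(-6, Rational(11, 10)) = Rational(-49, 10) ≈ -4.9000)
Mul(Mul(Function('u')(-1, 0), r), 8) = Mul(Mul(Pow(0, 2), Rational(-49, 10)), 8) = Mul(Mul(0, Rational(-49, 10)), 8) = Mul(0, 8) = 0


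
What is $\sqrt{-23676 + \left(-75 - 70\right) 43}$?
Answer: $i \sqrt{29911} \approx 172.95 i$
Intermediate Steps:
$\sqrt{-23676 + \left(-75 - 70\right) 43} = \sqrt{-23676 - 6235} = \sqrt{-29911} = i \sqrt{29911}$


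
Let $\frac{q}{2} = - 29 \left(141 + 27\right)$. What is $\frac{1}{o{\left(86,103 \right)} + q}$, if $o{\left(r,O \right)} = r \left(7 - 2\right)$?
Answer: $- \frac{1}{9314} \approx -0.00010737$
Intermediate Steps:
$o{\left(r,O \right)} = 5 r$ ($o{\left(r,O \right)} = r 5 = 5 r$)
$q = -9744$ ($q = 2 \left(- 29 \left(141 + 27\right)\right) = 2 \left(\left(-29\right) 168\right) = 2 \left(-4872\right) = -9744$)
$\frac{1}{o{\left(86,103 \right)} + q} = \frac{1}{5 \cdot 86 - 9744} = \frac{1}{430 - 9744} = \frac{1}{-9314} = - \frac{1}{9314}$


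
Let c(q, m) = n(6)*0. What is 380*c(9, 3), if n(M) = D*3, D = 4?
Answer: 0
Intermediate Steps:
n(M) = 12 (n(M) = 4*3 = 12)
c(q, m) = 0 (c(q, m) = 12*0 = 0)
380*c(9, 3) = 380*0 = 0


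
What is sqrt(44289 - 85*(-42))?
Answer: sqrt(47859) ≈ 218.77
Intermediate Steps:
sqrt(44289 - 85*(-42)) = sqrt(44289 + 3570) = sqrt(47859)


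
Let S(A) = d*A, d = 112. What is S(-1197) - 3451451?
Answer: -3585515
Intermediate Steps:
S(A) = 112*A
S(-1197) - 3451451 = 112*(-1197) - 3451451 = -134064 - 3451451 = -3585515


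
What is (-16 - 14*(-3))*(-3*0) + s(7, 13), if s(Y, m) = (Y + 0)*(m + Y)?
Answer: 140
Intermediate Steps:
s(Y, m) = Y*(Y + m)
(-16 - 14*(-3))*(-3*0) + s(7, 13) = (-16 - 14*(-3))*(-3*0) + 7*(7 + 13) = (-16 + 42)*0 + 7*20 = 26*0 + 140 = 0 + 140 = 140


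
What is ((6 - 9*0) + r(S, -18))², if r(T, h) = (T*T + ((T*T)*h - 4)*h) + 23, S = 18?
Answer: 11109370801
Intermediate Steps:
r(T, h) = 23 + T² + h*(-4 + h*T²) (r(T, h) = (T² + (T²*h - 4)*h) + 23 = (T² + (h*T² - 4)*h) + 23 = (T² + (-4 + h*T²)*h) + 23 = (T² + h*(-4 + h*T²)) + 23 = 23 + T² + h*(-4 + h*T²))
((6 - 9*0) + r(S, -18))² = ((6 - 9*0) + (23 + 18² - 4*(-18) + 18²*(-18)²))² = ((6 + 0) + (23 + 324 + 72 + 324*324))² = (6 + (23 + 324 + 72 + 104976))² = (6 + 105395)² = 105401² = 11109370801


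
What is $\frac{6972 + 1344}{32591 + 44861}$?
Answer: $\frac{2079}{19363} \approx 0.10737$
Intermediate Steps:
$\frac{6972 + 1344}{32591 + 44861} = \frac{8316}{77452} = 8316 \cdot \frac{1}{77452} = \frac{2079}{19363}$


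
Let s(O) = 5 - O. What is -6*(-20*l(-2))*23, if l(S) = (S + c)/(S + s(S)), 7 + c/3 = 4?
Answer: -6072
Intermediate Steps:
c = -9 (c = -21 + 3*4 = -21 + 12 = -9)
l(S) = -9/5 + S/5 (l(S) = (S - 9)/(S + (5 - S)) = (-9 + S)/5 = (-9 + S)*(⅕) = -9/5 + S/5)
-6*(-20*l(-2))*23 = -6*(-20*(-9/5 + (⅕)*(-2)))*23 = -6*(-20*(-9/5 - ⅖))*23 = -6*(-20*(-11/5))*23 = -264*23 = -6*1012 = -6072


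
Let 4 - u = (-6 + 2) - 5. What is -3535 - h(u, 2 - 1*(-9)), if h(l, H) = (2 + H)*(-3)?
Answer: -3496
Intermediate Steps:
u = 13 (u = 4 - ((-6 + 2) - 5) = 4 - (-4 - 5) = 4 - 1*(-9) = 4 + 9 = 13)
h(l, H) = -6 - 3*H
-3535 - h(u, 2 - 1*(-9)) = -3535 - (-6 - 3*(2 - 1*(-9))) = -3535 - (-6 - 3*(2 + 9)) = -3535 - (-6 - 3*11) = -3535 - (-6 - 33) = -3535 - 1*(-39) = -3535 + 39 = -3496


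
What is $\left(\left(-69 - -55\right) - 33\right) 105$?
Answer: $-4935$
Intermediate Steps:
$\left(\left(-69 - -55\right) - 33\right) 105 = \left(\left(-69 + 55\right) - 33\right) 105 = \left(-14 - 33\right) 105 = \left(-47\right) 105 = -4935$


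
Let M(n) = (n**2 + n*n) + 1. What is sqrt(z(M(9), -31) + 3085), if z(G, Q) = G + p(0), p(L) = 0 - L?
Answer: 4*sqrt(203) ≈ 56.991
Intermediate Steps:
p(L) = -L
M(n) = 1 + 2*n**2 (M(n) = (n**2 + n**2) + 1 = 2*n**2 + 1 = 1 + 2*n**2)
z(G, Q) = G (z(G, Q) = G - 1*0 = G + 0 = G)
sqrt(z(M(9), -31) + 3085) = sqrt((1 + 2*9**2) + 3085) = sqrt((1 + 2*81) + 3085) = sqrt((1 + 162) + 3085) = sqrt(163 + 3085) = sqrt(3248) = 4*sqrt(203)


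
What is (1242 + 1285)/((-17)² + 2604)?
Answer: 2527/2893 ≈ 0.87349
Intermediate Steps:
(1242 + 1285)/((-17)² + 2604) = 2527/(289 + 2604) = 2527/2893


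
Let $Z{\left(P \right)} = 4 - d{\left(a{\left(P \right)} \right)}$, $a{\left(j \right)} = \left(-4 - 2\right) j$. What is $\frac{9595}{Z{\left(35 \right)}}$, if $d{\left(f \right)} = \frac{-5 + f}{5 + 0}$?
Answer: $\frac{9595}{47} \approx 204.15$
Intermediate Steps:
$a{\left(j \right)} = - 6 j$
$d{\left(f \right)} = -1 + \frac{f}{5}$ ($d{\left(f \right)} = \frac{-5 + f}{5} = \left(-5 + f\right) \frac{1}{5} = -1 + \frac{f}{5}$)
$Z{\left(P \right)} = 5 + \frac{6 P}{5}$ ($Z{\left(P \right)} = 4 - \left(-1 + \frac{\left(-6\right) P}{5}\right) = 4 - \left(-1 - \frac{6 P}{5}\right) = 4 + \left(1 + \frac{6 P}{5}\right) = 5 + \frac{6 P}{5}$)
$\frac{9595}{Z{\left(35 \right)}} = \frac{9595}{5 + \frac{6}{5} \cdot 35} = \frac{9595}{5 + 42} = \frac{9595}{47}$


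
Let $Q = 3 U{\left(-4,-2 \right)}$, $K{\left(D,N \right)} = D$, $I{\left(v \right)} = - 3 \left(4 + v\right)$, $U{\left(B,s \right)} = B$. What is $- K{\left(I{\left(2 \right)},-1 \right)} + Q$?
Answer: $6$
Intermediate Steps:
$I{\left(v \right)} = -12 - 3 v$
$Q = -12$ ($Q = 3 \left(-4\right) = -12$)
$- K{\left(I{\left(2 \right)},-1 \right)} + Q = - (-12 - 6) - 12 = \left(-1\right) \left(-18\right) - 12 = 18 - 12 = 6$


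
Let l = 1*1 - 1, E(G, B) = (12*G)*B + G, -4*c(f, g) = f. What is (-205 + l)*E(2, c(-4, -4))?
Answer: -5330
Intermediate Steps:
c(f, g) = -f/4
E(G, B) = G + 12*B*G (E(G, B) = 12*B*G + G = G + 12*B*G)
l = 0 (l = 1 - 1 = 0)
(-205 + l)*E(2, c(-4, -4)) = (-205 + 0)*(2*(1 + 12*(-¼*(-4)))) = -410*(1 + 12*1) = -410*(1 + 12) = -410*13 = -205*26 = -5330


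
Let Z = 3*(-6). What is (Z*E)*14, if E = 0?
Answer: 0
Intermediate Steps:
Z = -18
(Z*E)*14 = -18*0*14 = 0*14 = 0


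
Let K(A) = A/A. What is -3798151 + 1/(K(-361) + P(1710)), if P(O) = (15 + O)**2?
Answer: -11301876867525/2975626 ≈ -3.7982e+6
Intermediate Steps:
K(A) = 1
-3798151 + 1/(K(-361) + P(1710)) = -3798151 + 1/(1 + (15 + 1710)**2) = -3798151 + 1/(1 + 1725**2) = -3798151 + 1/(1 + 2975625) = -3798151 + 1/2975626 = -11301876867525/2975626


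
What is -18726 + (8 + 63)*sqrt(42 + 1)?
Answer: -18726 + 71*sqrt(43) ≈ -18260.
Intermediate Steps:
-18726 + (8 + 63)*sqrt(42 + 1) = -18726 + 71*sqrt(43)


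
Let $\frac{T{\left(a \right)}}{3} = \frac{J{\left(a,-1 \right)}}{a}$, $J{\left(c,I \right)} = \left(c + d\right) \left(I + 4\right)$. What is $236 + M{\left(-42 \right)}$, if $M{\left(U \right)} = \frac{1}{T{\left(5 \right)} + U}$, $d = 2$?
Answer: $\frac{34687}{147} \approx 235.97$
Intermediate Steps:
$J{\left(c,I \right)} = \left(2 + c\right) \left(4 + I\right)$ ($J{\left(c,I \right)} = \left(c + 2\right) \left(I + 4\right) = \left(2 + c\right) \left(4 + I\right)$)
$T{\left(a \right)} = \frac{3 \left(6 + 3 a\right)}{a}$ ($T{\left(a \right)} = 3 \frac{8 + 2 \left(-1\right) + 4 a - a}{a} = 3 \frac{8 - 2 + 4 a - a}{a} = 3 \frac{6 + 3 a}{a} = \frac{3 \left(6 + 3 a\right)}{a}$)
$M{\left(U \right)} = \frac{1}{\frac{63}{5} + U}$ ($M{\left(U \right)} = \frac{1}{\left(9 + \frac{18}{5}\right) + U} = \frac{1}{\frac{63}{5} + U}$)
$236 + M{\left(-42 \right)} = 236 + \frac{5}{63 + 5 \left(-42\right)} = 236 + \frac{5}{63 - 210} = 236 + \frac{5}{-147} = 236 + 5 \left(- \frac{1}{147}\right) = 236 - \frac{5}{147} = \frac{34687}{147}$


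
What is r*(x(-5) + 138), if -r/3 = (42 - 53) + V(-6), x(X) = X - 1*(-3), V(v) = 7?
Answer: 1632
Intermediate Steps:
x(X) = 3 + X (x(X) = X + 3 = 3 + X)
r = 12 (r = -3*((42 - 53) + 7) = -3*(-11 + 7) = -3*(-4) = 12)
r*(x(-5) + 138) = 12*((3 - 5) + 138) = 12*(-2 + 138) = 12*136 = 1632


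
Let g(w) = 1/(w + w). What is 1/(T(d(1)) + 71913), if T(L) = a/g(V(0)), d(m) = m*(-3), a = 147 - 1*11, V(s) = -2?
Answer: 1/71369 ≈ 1.4012e-5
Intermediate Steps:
a = 136 (a = 147 - 11 = 136)
d(m) = -3*m
g(w) = 1/(2*w)
T(L) = -544 (T(L) = 136/(((1/2)/(-2))) = 136/(((1/2)*(-1/2))) = 136/(-1/4) = 136*(-4) = -544)
1/(T(d(1)) + 71913) = 1/(-544 + 71913) = 1/71369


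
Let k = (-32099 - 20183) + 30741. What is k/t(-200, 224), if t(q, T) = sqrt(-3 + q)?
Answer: 21541*I*sqrt(203)/203 ≈ 1511.9*I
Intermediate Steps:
k = -21541 (k = -52282 + 30741 = -21541)
k/t(-200, 224) = -21541/sqrt(-3 - 200) = -21541*(-I*sqrt(203)/203) = -(-21541)*I*sqrt(203)/203 = 21541*I*sqrt(203)/203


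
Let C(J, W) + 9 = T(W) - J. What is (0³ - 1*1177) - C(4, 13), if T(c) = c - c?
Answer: -1164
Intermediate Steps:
T(c) = 0
C(J, W) = -9 - J (C(J, W) = -9 + (0 - J) = -9 - J)
(0³ - 1*1177) - C(4, 13) = (0³ - 1*1177) - (-9 - 1*4) = (0 - 1177) - (-9 - 4) = -1177 - 1*(-13) = -1177 + 13 = -1164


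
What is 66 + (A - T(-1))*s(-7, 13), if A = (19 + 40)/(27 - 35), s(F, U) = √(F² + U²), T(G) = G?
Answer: 66 - 51*√218/8 ≈ -28.126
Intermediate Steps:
A = -59/8 (A = 59/(-8) = 59*(-⅛) = -59/8 ≈ -7.3750)
66 + (A - T(-1))*s(-7, 13) = 66 + (-59/8 - 1*(-1))*√((-7)² + 13²) = 66 + (-59/8 + 1)*√(49 + 169) = 66 - 51*√218/8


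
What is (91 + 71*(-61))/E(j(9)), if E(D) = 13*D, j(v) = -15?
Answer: 848/39 ≈ 21.744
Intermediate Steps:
(91 + 71*(-61))/E(j(9)) = (91 + 71*(-61))/((13*(-15))) = (91 - 4331)/(-195) = -4240*(-1/195) = 848/39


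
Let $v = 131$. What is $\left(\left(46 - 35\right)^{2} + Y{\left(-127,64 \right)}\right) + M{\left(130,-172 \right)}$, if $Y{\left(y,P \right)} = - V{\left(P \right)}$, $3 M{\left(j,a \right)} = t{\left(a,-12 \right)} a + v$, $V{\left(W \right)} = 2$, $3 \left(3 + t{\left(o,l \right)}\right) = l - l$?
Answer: $\frac{1004}{3} \approx 334.67$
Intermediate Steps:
$t{\left(o,l \right)} = -3$ ($t{\left(o,l \right)} = -3 + \frac{l - l}{3} = -3 + \frac{1}{3} \cdot 0 = -3 + 0 = -3$)
$M{\left(j,a \right)} = \frac{131}{3} - a$ ($M{\left(j,a \right)} = \frac{- 3 a + 131}{3} = \frac{131 - 3 a}{3} = \frac{131}{3} - a$)
$Y{\left(y,P \right)} = -2$ ($Y{\left(y,P \right)} = \left(-1\right) 2 = -2$)
$\left(\left(46 - 35\right)^{2} + Y{\left(-127,64 \right)}\right) + M{\left(130,-172 \right)} = \left(\left(46 - 35\right)^{2} - 2\right) + \left(\frac{131}{3} - -172\right) = \left(11^{2} - 2\right) + \left(\frac{131}{3} + 172\right) = \left(121 - 2\right) + \frac{647}{3} = 119 + \frac{647}{3} = \frac{1004}{3}$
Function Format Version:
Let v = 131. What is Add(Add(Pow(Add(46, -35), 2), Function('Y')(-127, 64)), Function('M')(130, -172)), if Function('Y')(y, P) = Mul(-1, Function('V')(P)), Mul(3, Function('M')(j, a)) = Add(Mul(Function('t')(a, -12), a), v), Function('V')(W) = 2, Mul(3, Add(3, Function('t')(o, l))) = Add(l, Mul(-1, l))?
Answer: Rational(1004, 3) ≈ 334.67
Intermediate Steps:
Function('t')(o, l) = -3 (Function('t')(o, l) = Add(-3, Mul(Rational(1, 3), Add(l, Mul(-1, l)))) = Add(-3, Mul(Rational(1, 3), 0)) = Add(-3, 0) = -3)
Function('M')(j, a) = Add(Rational(131, 3), Mul(-1, a)) (Function('M')(j, a) = Mul(Rational(1, 3), Add(Mul(-3, a), 131)) = Mul(Rational(1, 3), Add(131, Mul(-3, a))) = Add(Rational(131, 3), Mul(-1, a)))
Function('Y')(y, P) = -2 (Function('Y')(y, P) = Mul(-1, 2) = -2)
Add(Add(Pow(Add(46, -35), 2), Function('Y')(-127, 64)), Function('M')(130, -172)) = Add(Add(Pow(Add(46, -35), 2), -2), Add(Rational(131, 3), Mul(-1, -172))) = Add(Add(Pow(11, 2), -2), Add(Rational(131, 3), 172)) = Add(Add(121, -2), Rational(647, 3)) = Add(119, Rational(647, 3)) = Rational(1004, 3)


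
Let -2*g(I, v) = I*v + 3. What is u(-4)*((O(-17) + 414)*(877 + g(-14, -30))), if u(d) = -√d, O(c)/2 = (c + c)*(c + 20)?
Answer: -279510*I ≈ -2.7951e+5*I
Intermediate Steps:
g(I, v) = -3/2 - I*v/2 (g(I, v) = -(I*v + 3)/2 = -(3 + I*v)/2 = -3/2 - I*v/2)
O(c) = 4*c*(20 + c) (O(c) = 2*((c + c)*(c + 20)) = 2*((2*c)*(20 + c)) = 2*(2*c*(20 + c)) = 4*c*(20 + c))
u(-4)*((O(-17) + 414)*(877 + g(-14, -30))) = (-√(-4))*((4*(-17)*(20 - 17) + 414)*(877 + (-3/2 - ½*(-14)*(-30)))) = (-2*I)*((4*(-17)*3 + 414)*(877 + (-3/2 - 210))) = (-2*I)*((-204 + 414)*(877 - 423/2)) = (-2*I)*(210*(1331/2)) = -2*I*139755 = -279510*I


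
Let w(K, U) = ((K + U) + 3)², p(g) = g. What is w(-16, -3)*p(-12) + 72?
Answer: -3000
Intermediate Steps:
w(K, U) = (3 + K + U)²
w(-16, -3)*p(-12) + 72 = (3 - 16 - 3)²*(-12) + 72 = (-16)²*(-12) + 72 = 256*(-12) + 72 = -3072 + 72 = -3000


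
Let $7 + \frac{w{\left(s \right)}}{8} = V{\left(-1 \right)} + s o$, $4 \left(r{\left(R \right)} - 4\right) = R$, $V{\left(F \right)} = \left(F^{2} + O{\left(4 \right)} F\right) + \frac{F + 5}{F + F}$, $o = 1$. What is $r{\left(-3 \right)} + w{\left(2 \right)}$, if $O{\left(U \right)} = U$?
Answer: $- \frac{307}{4} \approx -76.75$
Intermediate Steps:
$V{\left(F \right)} = F^{2} + 4 F + \frac{5 + F}{2 F}$ ($V{\left(F \right)} = \left(F^{2} + 4 F\right) + \frac{F + 5}{F + F} = \left(F^{2} + 4 F\right) + \frac{5 + F}{2 F} = F^{2} + 4 F + \frac{5 + F}{2 F}$)
$r{\left(R \right)} = 4 + \frac{R}{4}$
$w{\left(s \right)} = -96 + 8 s$ ($w{\left(s \right)} = -56 + 8 \left(\left(\frac{1}{2} + \left(-1\right)^{2} + 4 \left(-1\right) + \frac{5}{2 \left(-1\right)}\right) + s 1\right) = -56 + 8 \left(\left(\frac{1}{2} + 1 - 4 + \frac{5}{2} \left(-1\right)\right) + s\right) = -56 + 8 \left(\left(\frac{1}{2} + 1 - 4 - \frac{5}{2}\right) + s\right) = -56 + 8 \left(-5 + s\right) = -56 + \left(-40 + 8 s\right) = -96 + 8 s$)
$r{\left(-3 \right)} + w{\left(2 \right)} = \left(4 + \frac{1}{4} \left(-3\right)\right) + \left(-96 + 8 \cdot 2\right) = \left(4 - \frac{3}{4}\right) + \left(-96 + 16\right) = \frac{13}{4} - 80 = - \frac{307}{4}$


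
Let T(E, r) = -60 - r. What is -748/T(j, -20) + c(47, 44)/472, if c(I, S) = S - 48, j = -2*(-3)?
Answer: 5514/295 ≈ 18.692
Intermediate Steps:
j = 6
c(I, S) = -48 + S
-748/T(j, -20) + c(47, 44)/472 = -748/(-60 - 1*(-20)) + (-48 + 44)/472 = -748/(-60 + 20) - 4*1/472 = -748/(-40) - 1/118 = -748*(-1/40) - 1/118 = 187/10 - 1/118 = 5514/295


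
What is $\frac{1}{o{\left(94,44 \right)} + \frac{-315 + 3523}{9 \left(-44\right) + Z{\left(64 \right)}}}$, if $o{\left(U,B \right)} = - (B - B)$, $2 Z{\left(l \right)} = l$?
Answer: $- \frac{91}{802} \approx -0.11347$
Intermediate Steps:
$Z{\left(l \right)} = \frac{l}{2}$
$o{\left(U,B \right)} = 0$ ($o{\left(U,B \right)} = \left(-1\right) 0 = 0$)
$\frac{1}{o{\left(94,44 \right)} + \frac{-315 + 3523}{9 \left(-44\right) + Z{\left(64 \right)}}} = \frac{1}{0 + \frac{-315 + 3523}{9 \left(-44\right) + \frac{1}{2} \cdot 64}} = \frac{1}{0 + \frac{3208}{-396 + 32}} = \frac{1}{0 + \frac{3208}{-364}} = \frac{1}{0 + 3208 \left(- \frac{1}{364}\right)} = \frac{1}{0 - \frac{802}{91}} = \frac{1}{- \frac{802}{91}} = - \frac{91}{802}$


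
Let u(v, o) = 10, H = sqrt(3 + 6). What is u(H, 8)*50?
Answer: 500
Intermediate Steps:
H = 3 (H = sqrt(9) = 3)
u(H, 8)*50 = 10*50 = 500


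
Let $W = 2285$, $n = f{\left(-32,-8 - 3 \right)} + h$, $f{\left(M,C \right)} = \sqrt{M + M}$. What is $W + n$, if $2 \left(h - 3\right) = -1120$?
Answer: $1728 + 8 i \approx 1728.0 + 8.0 i$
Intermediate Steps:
$h = -557$ ($h = 3 + \frac{1}{2} \left(-1120\right) = 3 - 560 = -557$)
$f{\left(M,C \right)} = \sqrt{2} \sqrt{M}$ ($f{\left(M,C \right)} = \sqrt{2 M} = \sqrt{2} \sqrt{M}$)
$n = -557 + 8 i$ ($n = \sqrt{2} \sqrt{-32} - 557 = \sqrt{2} \cdot 4 i \sqrt{2} - 557 = 8 i - 557 = -557 + 8 i \approx -557.0 + 8.0 i$)
$W + n = 2285 - \left(557 - 8 i\right) = 1728 + 8 i$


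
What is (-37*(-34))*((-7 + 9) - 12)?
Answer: -12580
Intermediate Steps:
(-37*(-34))*((-7 + 9) - 12) = 1258*(2 - 12) = 1258*(-10) = -12580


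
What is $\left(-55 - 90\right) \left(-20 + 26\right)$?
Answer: $-870$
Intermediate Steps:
$\left(-55 - 90\right) \left(-20 + 26\right) = \left(-145\right) 6 = -870$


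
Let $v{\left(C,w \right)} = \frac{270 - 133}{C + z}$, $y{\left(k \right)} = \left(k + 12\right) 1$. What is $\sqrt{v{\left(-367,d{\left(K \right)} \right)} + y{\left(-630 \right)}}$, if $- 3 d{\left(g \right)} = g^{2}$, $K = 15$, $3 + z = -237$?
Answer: $\frac{i \sqrt{227784641}}{607} \approx 24.864 i$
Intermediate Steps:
$z = -240$ ($z = -3 - 237 = -240$)
$y{\left(k \right)} = 12 + k$ ($y{\left(k \right)} = \left(12 + k\right) 1 = 12 + k$)
$d{\left(g \right)} = - \frac{g^{2}}{3}$
$v{\left(C,w \right)} = \frac{137}{-240 + C}$ ($v{\left(C,w \right)} = \frac{270 - 133}{C - 240} = \frac{137}{-240 + C}$)
$\sqrt{v{\left(-367,d{\left(K \right)} \right)} + y{\left(-630 \right)}} = \sqrt{\frac{137}{-240 - 367} + \left(12 - 630\right)} = \sqrt{\frac{137}{-607} - 618} = \sqrt{137 \left(- \frac{1}{607}\right) - 618} = \sqrt{- \frac{137}{607} - 618} = \sqrt{- \frac{375263}{607}} = \frac{i \sqrt{227784641}}{607}$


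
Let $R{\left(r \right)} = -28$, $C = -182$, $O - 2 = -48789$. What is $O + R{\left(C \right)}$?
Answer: $-48815$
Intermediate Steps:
$O = -48787$ ($O = 2 - 48789 = -48787$)
$O + R{\left(C \right)} = -48787 - 28 = -48815$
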